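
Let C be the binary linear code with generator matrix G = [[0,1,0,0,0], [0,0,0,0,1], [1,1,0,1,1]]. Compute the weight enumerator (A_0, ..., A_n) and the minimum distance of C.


Weight distribution: A_0 = 1, A_1 = 2, A_2 = 2, A_3 = 2, A_4 = 1. Minimum distance d = 1.

Enumerate all 2^3 = 8 messages m ∈ F_2^3.
For each, compute codeword c = mG in F_2^5, then tally its weight.
  m = 000 → c = 00000, weight = 0.
  m = 100 → c = 01000, weight = 1.
  m = 010 → c = 00001, weight = 1.
  m = 110 → c = 01001, weight = 2.
  m = 001 → c = 11011, weight = 4.
  m = 101 → c = 10011, weight = 3.
  m = 011 → c = 11010, weight = 3.
  m = 111 → c = 10010, weight = 2.
Tally weights:
  weight 0: 1 codewords.
  weight 1: 2 codewords.
  weight 2: 2 codewords.
  weight 3: 2 codewords.
  weight 4: 1 codewords.
Minimum distance d = smallest w > 0 with A_w > 0 = 1.
Sanity: Σ A_w = 8 = 2^3 = 8 ✓.


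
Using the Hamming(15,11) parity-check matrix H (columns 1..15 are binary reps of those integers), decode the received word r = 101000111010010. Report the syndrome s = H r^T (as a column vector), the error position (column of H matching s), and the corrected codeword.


s = (0, 0, 0, 1)^T, error position = 1, corrected codeword c = 001000111010010

Compute s = H r^T mod 2 one row at a time:
  s_1 = 1 + 1 + 0 + 1 + 0 + 0 + 1 + 0 = 4 ≡ 0 (mod 2).
  s_2 = 0 + 0 + 0 + 1 + 0 + 0 + 1 + 0 = 2 ≡ 0 (mod 2).
  s_3 = 0 + 1 + 0 + 1 + 0 + 1 + 1 + 0 = 4 ≡ 0 (mod 2).
  s_4 = 1 + 1 + 0 + 1 + 1 + 1 + 0 + 0 = 5 ≡ 1 (mod 2).
s = (0, 0, 0, 1)^T — this equals column 1 of H (binary 0001), so error is at position 1.
Correct: flip bit 1 of r = 101000111010010 to get c = 001000111010010.


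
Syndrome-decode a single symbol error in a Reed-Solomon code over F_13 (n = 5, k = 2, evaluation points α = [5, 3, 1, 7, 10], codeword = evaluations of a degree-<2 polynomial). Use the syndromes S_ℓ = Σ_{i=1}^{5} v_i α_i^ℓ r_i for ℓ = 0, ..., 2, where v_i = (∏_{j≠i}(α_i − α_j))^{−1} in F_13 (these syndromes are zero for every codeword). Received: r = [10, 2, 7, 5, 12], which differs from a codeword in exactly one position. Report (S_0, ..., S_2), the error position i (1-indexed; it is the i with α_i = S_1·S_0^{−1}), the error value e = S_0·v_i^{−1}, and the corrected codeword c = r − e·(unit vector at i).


S = (11, 6, 8), error at position 5, error magnitude e = 8, c = [10, 2, 7, 5, 4].

Step 1: column multipliers v_i = (∏_{j≠i}(α_i − α_j))^{−1} mod 13.
  i = 1 (α = 5): (5−3)(5−1)(5−7)(5−10) = 2·4·(−2)·(−5) = 80 ≡ 2, so v_1 = 2^{−1} = 7 (mod 13).
  i = 2 (α = 3): (3−5)(3−1)(3−7)(3−10) = (−2)·2·(−4)·(−7) = −112 ≡ 5, so v_2 = 5^{−1} = 8 (mod 13).
  i = 3 (α = 1): (1−5)(1−3)(1−7)(1−10) = (−4)·(−2)·(−6)·(−9) = 432 ≡ 3, so v_3 = 3^{−1} = 9 (mod 13).
  i = 4 (α = 7): (7−5)(7−3)(7−1)(7−10) = 2·4·6·(−3) = −144 ≡ 12, so v_4 = 12^{−1} = 12 (mod 13).
  i = 5 (α = 10): (10−5)(10−3)(10−1)(10−7) = 5·7·9·3 = 945 ≡ 9, so v_5 = 9^{−1} = 3 (mod 13).
  v = [7, 8, 9, 12, 3].
Step 2: syndromes of r = [10, 2, 7, 5, 12] (all sums mod 13).
  S_0 = Σ v_i r_i = 7·10 + 8·2 + 9·7 + 12·5 + 3·12 = 245 ≡ 11.
  S_1 = Σ v_i α_i r_i = 7·5·10 + 8·3·2 + 9·1·7 + 12·7·5 + 3·10·12 = 1241 ≡ 6.
  α_i^2 mod 13 = [12, 9, 1, 10, 9].
  S_2 = Σ v_i α_i^2 r_i = 7·12·10 + 8·9·2 + 9·1·7 + 12·10·5 + 3·9·12 = 1971 ≡ 8.
  S = (11, 6, 8) ≠ 0, so r is not a codeword (an error is present).
Step 3: locate the error. For a single error e at position i, S_ℓ = v_i·e·α_i^ℓ, so α_err = S_1/S_0.
  S_0^{−1} = 11^{−1} = 6 (mod 13), so α_err = 6·6 = 36 ≡ 10 = α_5. Error position i = 5.
  Consistency check: S_2/S_1 = 8·11 = 88 ≡ 10 = α_err ✓ (single-error assumption holds).
Step 4: error magnitude e = S_0/v_5 = S_0·∏_{j≠5}(α_5 − α_j) = 11·9 = 99 ≡ 8 (mod 13).
Step 5: correct position 5: c_5 = r_5 − e = 12 − 8 ≡ 4 (mod 13). Hence c = [10, 2, 7, 5, 4].
  Check: interpolating c through the α_i gives m(x) = 3 + 4·x (degree < 2) with m(α_i) = c_i for every i, so c is indeed a codeword.


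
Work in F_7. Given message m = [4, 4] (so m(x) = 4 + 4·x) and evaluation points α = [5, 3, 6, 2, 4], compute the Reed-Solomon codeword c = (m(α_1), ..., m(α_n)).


c = [3, 2, 0, 5, 6]

Message polynomial: m(x) = 4 + 4·x (mod 7).
For each evaluation point α_i, compute m(α_i) mod 7:
  α_1 = 5: Horner steps 4 → 3, so m(5) = 3.
  α_2 = 3: Horner steps 4 → 2, so m(3) = 2.
  α_3 = 6: Horner steps 4 → 0, so m(6) = 0.
  α_4 = 2: Horner steps 4 → 5, so m(2) = 5.
  α_5 = 4: Horner steps 4 → 6, so m(4) = 6.
Codeword c = [3, 2, 0, 5, 6] ∈ F_7^5.


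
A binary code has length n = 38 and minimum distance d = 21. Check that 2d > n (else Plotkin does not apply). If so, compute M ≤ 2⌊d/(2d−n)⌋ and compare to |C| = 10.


Plotkin bound M ≤ 10; given |C| = 10 ≤ bound (satisfied).

Check applicability: 2d = 42, n = 38.
2d − n = 4 > 0, so Plotkin applies.
Compute d/(2d−n) = 21/4 ≈ 5.2500.
⌊d/(2d−n)⌋ = 5.
Plotkin bound: M ≤ 2·5 = 10.
Given |C| = 10, check: satisfied.
This |C| is at the Plotkin bound.


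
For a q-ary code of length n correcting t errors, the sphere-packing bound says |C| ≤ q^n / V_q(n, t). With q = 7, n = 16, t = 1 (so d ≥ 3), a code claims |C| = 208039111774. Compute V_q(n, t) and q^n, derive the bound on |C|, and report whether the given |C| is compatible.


V_q(n, t) = 97, q^n = 33232930569601, Hamming bound = 342607531645, |C| = 208039111774 ≤ bound (satisfied).

Step 1: Compute V_q(n, t) = Σ_{j=0}^1 C(n, j) (q−1)^j.
  j = 0: C(16,0)·(6)^0 = 1·1 = 1.
  j = 1: C(16,1)·(6)^1 = 16·6 = 96.
  V_q(n, t) = 1 + 96 = 97.
Step 2: q^n = 7^16 = 33232930569601.
Step 3: Hamming bound ⌊q^n / V_q(n,t)⌋ = ⌊33232930569601/97⌋ = 342607531645.
Step 4: Compare |C| = 208039111774 to 342607531645: satisfied.
The claimed |C| lies below the Hamming bound.


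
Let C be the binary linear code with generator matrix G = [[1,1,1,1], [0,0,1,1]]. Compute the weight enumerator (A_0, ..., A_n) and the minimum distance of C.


Weight distribution: A_0 = 1, A_2 = 2, A_4 = 1. Minimum distance d = 2.

Enumerate all 2^2 = 4 messages m ∈ F_2^2.
For each, compute codeword c = mG in F_2^4, then tally its weight.
  m = 00 → c = 0000, weight = 0.
  m = 10 → c = 1111, weight = 4.
  m = 01 → c = 0011, weight = 2.
  m = 11 → c = 1100, weight = 2.
Tally weights:
  weight 0: 1 codewords.
  weight 2: 2 codewords.
  weight 4: 1 codewords.
Minimum distance d = smallest w > 0 with A_w > 0 = 2.
Sanity: Σ A_w = 4 = 2^2 = 4 ✓.


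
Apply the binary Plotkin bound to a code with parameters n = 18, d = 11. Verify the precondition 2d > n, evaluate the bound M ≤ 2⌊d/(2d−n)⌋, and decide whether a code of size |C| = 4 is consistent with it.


Plotkin bound M ≤ 4; given |C| = 4 ≤ bound (satisfied).

Check applicability: 2d = 22, n = 18.
2d − n = 4 > 0, so Plotkin applies.
Compute d/(2d−n) = 11/4 ≈ 2.7500.
⌊d/(2d−n)⌋ = 2.
Plotkin bound: M ≤ 2·2 = 4.
Given |C| = 4, check: satisfied.
This |C| is at the Plotkin bound.


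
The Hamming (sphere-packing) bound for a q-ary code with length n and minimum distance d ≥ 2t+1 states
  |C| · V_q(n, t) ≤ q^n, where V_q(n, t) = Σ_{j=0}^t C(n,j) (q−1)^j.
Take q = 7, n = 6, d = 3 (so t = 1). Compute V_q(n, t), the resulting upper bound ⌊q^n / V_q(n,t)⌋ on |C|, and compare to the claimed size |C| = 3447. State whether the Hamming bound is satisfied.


V_q(n, t) = 37, q^n = 117649, Hamming bound = 3179, |C| = 3447 > bound (violated).

Step 1: Compute V_q(n, t) = Σ_{j=0}^1 C(n, j) (q−1)^j.
  j = 0: C(6,0)·(6)^0 = 1·1 = 1.
  j = 1: C(6,1)·(6)^1 = 6·6 = 36.
  V_q(n, t) = 1 + 36 = 37.
Step 2: q^n = 7^6 = 117649.
Step 3: Hamming bound ⌊q^n / V_q(n,t)⌋ = ⌊117649/37⌋ = 3179.
Step 4: Compare |C| = 3447 to 3179: violated.
The claimed |C| lies above the Hamming bound, so no 7-ary code of length 6 with d ≥ 3 can have 3447 codewords.


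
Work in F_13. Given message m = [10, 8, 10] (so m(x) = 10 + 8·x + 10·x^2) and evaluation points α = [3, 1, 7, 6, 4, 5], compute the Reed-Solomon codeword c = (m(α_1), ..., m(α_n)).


c = [7, 2, 10, 2, 7, 1]

Message polynomial: m(x) = 10 + 8·x + 10·x^2 (mod 13).
For each evaluation point α_i, compute m(α_i) mod 13:
  α_1 = 3: Horner steps 10 → 12 → 7, so m(3) = 7.
  α_2 = 1: Horner steps 10 → 5 → 2, so m(1) = 2.
  α_3 = 7: Horner steps 10 → 0 → 10, so m(7) = 10.
  α_4 = 6: Horner steps 10 → 3 → 2, so m(6) = 2.
  α_5 = 4: Horner steps 10 → 9 → 7, so m(4) = 7.
  α_6 = 5: Horner steps 10 → 6 → 1, so m(5) = 1.
Codeword c = [7, 2, 10, 2, 7, 1] ∈ F_13^6.


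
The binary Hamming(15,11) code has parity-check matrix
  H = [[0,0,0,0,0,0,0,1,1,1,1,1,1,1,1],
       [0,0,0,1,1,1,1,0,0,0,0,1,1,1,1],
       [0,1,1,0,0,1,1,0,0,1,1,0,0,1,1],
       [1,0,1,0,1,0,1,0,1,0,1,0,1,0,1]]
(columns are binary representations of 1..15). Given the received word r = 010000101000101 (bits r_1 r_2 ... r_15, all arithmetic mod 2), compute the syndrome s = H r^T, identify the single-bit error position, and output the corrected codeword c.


s = (1, 1, 1, 0)^T, error position = 14, corrected codeword c = 010000101000111

Compute s = H r^T mod 2 one row at a time:
  s_1 = 0 + 1 + 0 + 0 + 0 + 1 + 0 + 1 = 3 ≡ 1 (mod 2).
  s_2 = 0 + 0 + 0 + 1 + 0 + 1 + 0 + 1 = 3 ≡ 1 (mod 2).
  s_3 = 1 + 0 + 0 + 1 + 0 + 0 + 0 + 1 = 3 ≡ 1 (mod 2).
  s_4 = 0 + 0 + 0 + 1 + 1 + 0 + 1 + 1 = 4 ≡ 0 (mod 2).
s = (1, 1, 1, 0)^T — this equals column 14 of H (binary 1110), so error is at position 14.
Correct: flip bit 14 of r = 010000101000101 to get c = 010000101000111.


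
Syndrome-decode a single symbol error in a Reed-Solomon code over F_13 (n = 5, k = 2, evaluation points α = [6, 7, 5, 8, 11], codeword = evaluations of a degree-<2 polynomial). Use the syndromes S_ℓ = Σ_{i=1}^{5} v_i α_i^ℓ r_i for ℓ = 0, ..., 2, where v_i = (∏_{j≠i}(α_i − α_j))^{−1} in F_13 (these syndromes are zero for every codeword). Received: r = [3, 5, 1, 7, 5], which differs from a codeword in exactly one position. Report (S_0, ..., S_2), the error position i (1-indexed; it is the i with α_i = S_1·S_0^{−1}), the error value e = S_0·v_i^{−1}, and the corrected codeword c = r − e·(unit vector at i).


S = (2, 9, 8), error at position 5, error magnitude e = 5, c = [3, 5, 1, 7, 0].

Step 1: column multipliers v_i = (∏_{j≠i}(α_i − α_j))^{−1} mod 13.
  i = 1 (α = 6): (6−7)(6−5)(6−8)(6−11) = (−1)·1·(−2)·(−5) = −10 ≡ 3, so v_1 = 3^{−1} = 9 (mod 13).
  i = 2 (α = 7): (7−6)(7−5)(7−8)(7−11) = 1·2·(−1)·(−4) = 8 ≡ 8, so v_2 = 8^{−1} = 5 (mod 13).
  i = 3 (α = 5): (5−6)(5−7)(5−8)(5−11) = (−1)·(−2)·(−3)·(−6) = 36 ≡ 10, so v_3 = 10^{−1} = 4 (mod 13).
  i = 4 (α = 8): (8−6)(8−7)(8−5)(8−11) = 2·1·3·(−3) = −18 ≡ 8, so v_4 = 8^{−1} = 5 (mod 13).
  i = 5 (α = 11): (11−6)(11−7)(11−5)(11−8) = 5·4·6·3 = 360 ≡ 9, so v_5 = 9^{−1} = 3 (mod 13).
  v = [9, 5, 4, 5, 3].
Step 2: syndromes of r = [3, 5, 1, 7, 5] (all sums mod 13).
  S_0 = Σ v_i r_i = 9·3 + 5·5 + 4·1 + 5·7 + 3·5 = 106 ≡ 2.
  S_1 = Σ v_i α_i r_i = 9·6·3 + 5·7·5 + 4·5·1 + 5·8·7 + 3·11·5 = 802 ≡ 9.
  α_i^2 mod 13 = [10, 10, 12, 12, 4].
  S_2 = Σ v_i α_i^2 r_i = 9·10·3 + 5·10·5 + 4·12·1 + 5·12·7 + 3·4·5 = 1048 ≡ 8.
  S = (2, 9, 8) ≠ 0, so r is not a codeword (an error is present).
Step 3: locate the error. For a single error e at position i, S_ℓ = v_i·e·α_i^ℓ, so α_err = S_1/S_0.
  S_0^{−1} = 2^{−1} = 7 (mod 13), so α_err = 9·7 = 63 ≡ 11 = α_5. Error position i = 5.
  Consistency check: S_2/S_1 = 8·3 = 24 ≡ 11 = α_err ✓ (single-error assumption holds).
Step 4: error magnitude e = S_0/v_5 = S_0·∏_{j≠5}(α_5 − α_j) = 2·9 = 18 ≡ 5 (mod 13).
Step 5: correct position 5: c_5 = r_5 − e = 5 − 5 ≡ 0 (mod 13). Hence c = [3, 5, 1, 7, 0].
  Check: interpolating c through the α_i gives m(x) = 4 + 2·x (degree < 2) with m(α_i) = c_i for every i, so c is indeed a codeword.


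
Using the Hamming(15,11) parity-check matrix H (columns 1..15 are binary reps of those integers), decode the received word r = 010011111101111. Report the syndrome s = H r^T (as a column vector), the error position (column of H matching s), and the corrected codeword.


s = (1, 1, 0, 1)^T, error position = 13, corrected codeword c = 010011111101011

Compute s = H r^T mod 2 one row at a time:
  s_1 = 1 + 1 + 1 + 0 + 1 + 1 + 1 + 1 = 7 ≡ 1 (mod 2).
  s_2 = 0 + 1 + 1 + 1 + 1 + 1 + 1 + 1 = 7 ≡ 1 (mod 2).
  s_3 = 1 + 0 + 1 + 1 + 1 + 0 + 1 + 1 = 6 ≡ 0 (mod 2).
  s_4 = 0 + 0 + 1 + 1 + 1 + 0 + 1 + 1 = 5 ≡ 1 (mod 2).
s = (1, 1, 0, 1)^T — this equals column 13 of H (binary 1101), so error is at position 13.
Correct: flip bit 13 of r = 010011111101111 to get c = 010011111101011.


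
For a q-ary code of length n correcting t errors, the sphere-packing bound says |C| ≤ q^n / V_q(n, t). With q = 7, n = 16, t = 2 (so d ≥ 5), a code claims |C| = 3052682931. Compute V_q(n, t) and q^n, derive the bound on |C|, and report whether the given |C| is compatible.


V_q(n, t) = 4417, q^n = 33232930569601, Hamming bound = 7523869270, |C| = 3052682931 ≤ bound (satisfied).

Step 1: Compute V_q(n, t) = Σ_{j=0}^2 C(n, j) (q−1)^j.
  j = 0: C(16,0)·(6)^0 = 1·1 = 1.
  j = 1: C(16,1)·(6)^1 = 16·6 = 96.
  j = 2: C(16,2)·(6)^2 = 120·36 = 4320.
  V_q(n, t) = 1 + 96 + 4320 = 4417.
Step 2: q^n = 7^16 = 33232930569601.
Step 3: Hamming bound ⌊q^n / V_q(n,t)⌋ = ⌊33232930569601/4417⌋ = 7523869270.
Step 4: Compare |C| = 3052682931 to 7523869270: satisfied.
The claimed |C| lies below the Hamming bound.


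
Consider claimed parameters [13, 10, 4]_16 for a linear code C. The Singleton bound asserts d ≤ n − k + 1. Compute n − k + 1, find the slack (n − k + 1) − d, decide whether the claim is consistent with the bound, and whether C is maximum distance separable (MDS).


Singleton RHS = n − k + 1 = 4, slack = 0, bound satisfied, MDS.

Singleton bound: d ≤ n − k + 1.
Here n = 13, k = 10, so n − k + 1 = 4.
Given d = 4, check d ≤ 4: YES.
Slack = (n − k + 1) − d = 0.
The code is MDS (slack = 0).
Description: the claimed parameters are [13, 10, 4]_16; such a code would be MDS (meets Singleton bound).


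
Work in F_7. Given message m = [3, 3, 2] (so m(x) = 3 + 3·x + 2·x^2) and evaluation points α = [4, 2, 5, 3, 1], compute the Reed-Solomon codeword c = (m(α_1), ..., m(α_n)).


c = [5, 3, 5, 2, 1]

Message polynomial: m(x) = 3 + 3·x + 2·x^2 (mod 7).
For each evaluation point α_i, compute m(α_i) mod 7:
  α_1 = 4: Horner steps 2 → 4 → 5, so m(4) = 5.
  α_2 = 2: Horner steps 2 → 0 → 3, so m(2) = 3.
  α_3 = 5: Horner steps 2 → 6 → 5, so m(5) = 5.
  α_4 = 3: Horner steps 2 → 2 → 2, so m(3) = 2.
  α_5 = 1: Horner steps 2 → 5 → 1, so m(1) = 1.
Codeword c = [5, 3, 5, 2, 1] ∈ F_7^5.


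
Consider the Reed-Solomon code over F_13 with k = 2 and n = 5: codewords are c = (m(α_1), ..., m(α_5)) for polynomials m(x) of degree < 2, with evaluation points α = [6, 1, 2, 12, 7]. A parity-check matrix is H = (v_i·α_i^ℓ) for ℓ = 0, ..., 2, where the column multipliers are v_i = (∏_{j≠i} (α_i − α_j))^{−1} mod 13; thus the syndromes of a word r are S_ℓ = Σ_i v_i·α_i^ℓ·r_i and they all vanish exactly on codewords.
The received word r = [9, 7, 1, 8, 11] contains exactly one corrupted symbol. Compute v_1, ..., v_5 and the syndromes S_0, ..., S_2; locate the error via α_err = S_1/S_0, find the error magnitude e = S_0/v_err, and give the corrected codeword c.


S = (12, 12, 12), error at position 2, error magnitude e = 8, c = [9, 12, 1, 8, 11].

Step 1: column multipliers v_i = (∏_{j≠i}(α_i − α_j))^{−1} mod 13.
  i = 1 (α = 6): (6−1)(6−2)(6−12)(6−7) = 5·4·(−6)·(−1) = 120 ≡ 3, so v_1 = 3^{−1} = 9 (mod 13).
  i = 2 (α = 1): (1−6)(1−2)(1−12)(1−7) = (−5)·(−1)·(−11)·(−6) = 330 ≡ 5, so v_2 = 5^{−1} = 8 (mod 13).
  i = 3 (α = 2): (2−6)(2−1)(2−12)(2−7) = (−4)·1·(−10)·(−5) = −200 ≡ 8, so v_3 = 8^{−1} = 5 (mod 13).
  i = 4 (α = 12): (12−6)(12−1)(12−2)(12−7) = 6·11·10·5 = 3300 ≡ 11, so v_4 = 11^{−1} = 6 (mod 13).
  i = 5 (α = 7): (7−6)(7−1)(7−2)(7−12) = 1·6·5·(−5) = −150 ≡ 6, so v_5 = 6^{−1} = 11 (mod 13).
  v = [9, 8, 5, 6, 11].
Step 2: syndromes of r = [9, 7, 1, 8, 11] (all sums mod 13).
  S_0 = Σ v_i r_i = 9·9 + 8·7 + 5·1 + 6·8 + 11·11 = 311 ≡ 12.
  S_1 = Σ v_i α_i r_i = 9·6·9 + 8·1·7 + 5·2·1 + 6·12·8 + 11·7·11 = 1975 ≡ 12.
  α_i^2 mod 13 = [10, 1, 4, 1, 10].
  S_2 = Σ v_i α_i^2 r_i = 9·10·9 + 8·1·7 + 5·4·1 + 6·1·8 + 11·10·11 = 2144 ≡ 12.
  S = (12, 12, 12) ≠ 0, so r is not a codeword (an error is present).
Step 3: locate the error. For a single error e at position i, S_ℓ = v_i·e·α_i^ℓ, so α_err = S_1/S_0.
  S_0^{−1} = 12^{−1} = 12 (mod 13), so α_err = 12·12 = 144 ≡ 1 = α_2. Error position i = 2.
  Consistency check: S_2/S_1 = 12·12 = 144 ≡ 1 = α_err ✓ (single-error assumption holds).
Step 4: error magnitude e = S_0/v_2 = S_0·∏_{j≠2}(α_2 − α_j) = 12·5 = 60 ≡ 8 (mod 13).
Step 5: correct position 2: c_2 = r_2 − e = 7 − 8 ≡ 12 (mod 13). Hence c = [9, 12, 1, 8, 11].
  Check: interpolating c through the α_i gives m(x) = 10 + 2·x (degree < 2) with m(α_i) = c_i for every i, so c is indeed a codeword.


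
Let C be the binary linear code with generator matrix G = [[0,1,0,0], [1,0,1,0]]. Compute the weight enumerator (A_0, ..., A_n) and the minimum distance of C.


Weight distribution: A_0 = 1, A_1 = 1, A_2 = 1, A_3 = 1. Minimum distance d = 1.

Enumerate all 2^2 = 4 messages m ∈ F_2^2.
For each, compute codeword c = mG in F_2^4, then tally its weight.
  m = 00 → c = 0000, weight = 0.
  m = 10 → c = 0100, weight = 1.
  m = 01 → c = 1010, weight = 2.
  m = 11 → c = 1110, weight = 3.
Tally weights:
  weight 0: 1 codewords.
  weight 1: 1 codewords.
  weight 2: 1 codewords.
  weight 3: 1 codewords.
Minimum distance d = smallest w > 0 with A_w > 0 = 1.
Sanity: Σ A_w = 4 = 2^2 = 4 ✓.


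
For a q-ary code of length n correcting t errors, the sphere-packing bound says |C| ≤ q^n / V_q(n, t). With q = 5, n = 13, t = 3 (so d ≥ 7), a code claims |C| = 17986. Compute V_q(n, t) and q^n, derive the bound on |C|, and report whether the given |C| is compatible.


V_q(n, t) = 19605, q^n = 1220703125, Hamming bound = 62264, |C| = 17986 ≤ bound (satisfied).

Step 1: Compute V_q(n, t) = Σ_{j=0}^3 C(n, j) (q−1)^j.
  j = 0: C(13,0)·(4)^0 = 1·1 = 1.
  j = 1: C(13,1)·(4)^1 = 13·4 = 52.
  j = 2: C(13,2)·(4)^2 = 78·16 = 1248.
  j = 3: C(13,3)·(4)^3 = 286·64 = 18304.
  V_q(n, t) = 1 + 52 + 1248 + 18304 = 19605.
Step 2: q^n = 5^13 = 1220703125.
Step 3: Hamming bound ⌊q^n / V_q(n,t)⌋ = ⌊1220703125/19605⌋ = 62264.
Step 4: Compare |C| = 17986 to 62264: satisfied.
The claimed |C| lies below the Hamming bound.


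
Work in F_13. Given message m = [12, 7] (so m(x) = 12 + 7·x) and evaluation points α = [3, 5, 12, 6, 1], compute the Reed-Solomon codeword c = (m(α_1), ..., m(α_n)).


c = [7, 8, 5, 2, 6]

Message polynomial: m(x) = 12 + 7·x (mod 13).
For each evaluation point α_i, compute m(α_i) mod 13:
  α_1 = 3: Horner steps 7 → 7, so m(3) = 7.
  α_2 = 5: Horner steps 7 → 8, so m(5) = 8.
  α_3 = 12: Horner steps 7 → 5, so m(12) = 5.
  α_4 = 6: Horner steps 7 → 2, so m(6) = 2.
  α_5 = 1: Horner steps 7 → 6, so m(1) = 6.
Codeword c = [7, 8, 5, 2, 6] ∈ F_13^5.


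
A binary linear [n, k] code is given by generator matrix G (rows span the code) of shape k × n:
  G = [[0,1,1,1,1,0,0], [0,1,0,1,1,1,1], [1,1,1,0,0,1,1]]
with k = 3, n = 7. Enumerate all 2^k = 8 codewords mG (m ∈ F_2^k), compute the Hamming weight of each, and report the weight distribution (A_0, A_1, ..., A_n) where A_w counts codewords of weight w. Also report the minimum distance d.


Weight distribution: A_0 = 1, A_2 = 1, A_3 = 1, A_4 = 2, A_5 = 3. Minimum distance d = 2.

Enumerate all 2^3 = 8 messages m ∈ F_2^3.
For each, compute codeword c = mG in F_2^7, then tally its weight.
  m = 000 → c = 0000000, weight = 0.
  m = 100 → c = 0111100, weight = 4.
  m = 010 → c = 0101111, weight = 5.
  m = 110 → c = 0010011, weight = 3.
  m = 001 → c = 1110011, weight = 5.
  m = 101 → c = 1001111, weight = 5.
  m = 011 → c = 1011100, weight = 4.
  m = 111 → c = 1100000, weight = 2.
Tally weights:
  weight 0: 1 codewords.
  weight 2: 1 codewords.
  weight 3: 1 codewords.
  weight 4: 2 codewords.
  weight 5: 3 codewords.
Minimum distance d = smallest w > 0 with A_w > 0 = 2.
Sanity: Σ A_w = 8 = 2^3 = 8 ✓.


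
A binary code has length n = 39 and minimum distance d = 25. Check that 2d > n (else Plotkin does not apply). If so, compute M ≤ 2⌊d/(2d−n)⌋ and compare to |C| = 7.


Plotkin bound M ≤ 4; given |C| = 7 > bound (violated).

Check applicability: 2d = 50, n = 39.
2d − n = 11 > 0, so Plotkin applies.
Compute d/(2d−n) = 25/11 ≈ 2.2727.
⌊d/(2d−n)⌋ = 2.
Plotkin bound: M ≤ 2·2 = 4.
Given |C| = 7, check: VIOLATED.
This |C| is above the Plotkin bound, so no binary code with n = 39, d = 25 and 7 codewords exists.


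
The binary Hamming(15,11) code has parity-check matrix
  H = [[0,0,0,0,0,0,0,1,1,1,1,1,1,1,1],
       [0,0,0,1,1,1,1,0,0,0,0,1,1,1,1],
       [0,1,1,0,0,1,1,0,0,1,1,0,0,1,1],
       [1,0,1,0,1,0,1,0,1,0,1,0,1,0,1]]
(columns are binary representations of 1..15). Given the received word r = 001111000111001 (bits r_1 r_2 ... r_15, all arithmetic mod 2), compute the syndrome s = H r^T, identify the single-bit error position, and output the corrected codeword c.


s = (0, 1, 1, 0)^T, error position = 6, corrected codeword c = 001110000111001

Compute s = H r^T mod 2 one row at a time:
  s_1 = 0 + 0 + 1 + 1 + 1 + 0 + 0 + 1 = 4 ≡ 0 (mod 2).
  s_2 = 1 + 1 + 1 + 0 + 1 + 0 + 0 + 1 = 5 ≡ 1 (mod 2).
  s_3 = 0 + 1 + 1 + 0 + 1 + 1 + 0 + 1 = 5 ≡ 1 (mod 2).
  s_4 = 0 + 1 + 1 + 0 + 0 + 1 + 0 + 1 = 4 ≡ 0 (mod 2).
s = (0, 1, 1, 0)^T — this equals column 6 of H (binary 0110), so error is at position 6.
Correct: flip bit 6 of r = 001111000111001 to get c = 001110000111001.


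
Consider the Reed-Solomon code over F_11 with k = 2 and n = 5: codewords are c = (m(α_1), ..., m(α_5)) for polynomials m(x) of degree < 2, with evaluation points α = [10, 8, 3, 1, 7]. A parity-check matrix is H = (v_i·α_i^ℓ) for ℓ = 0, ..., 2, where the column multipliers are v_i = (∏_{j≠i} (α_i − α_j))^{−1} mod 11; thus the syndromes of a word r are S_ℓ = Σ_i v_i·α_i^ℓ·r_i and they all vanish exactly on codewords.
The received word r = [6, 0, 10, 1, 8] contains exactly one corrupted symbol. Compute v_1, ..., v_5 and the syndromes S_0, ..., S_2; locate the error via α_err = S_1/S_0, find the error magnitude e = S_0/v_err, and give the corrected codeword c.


S = (6, 7, 10), error at position 3, error magnitude e = 3, c = [6, 0, 7, 1, 8].

Step 1: column multipliers v_i = (∏_{j≠i}(α_i − α_j))^{−1} mod 11.
  i = 1 (α = 10): (10−8)(10−3)(10−1)(10−7) = 2·7·9·3 = 378 ≡ 4, so v_1 = 4^{−1} = 3 (mod 11).
  i = 2 (α = 8): (8−10)(8−3)(8−1)(8−7) = (−2)·5·7·1 = −70 ≡ 7, so v_2 = 7^{−1} = 8 (mod 11).
  i = 3 (α = 3): (3−10)(3−8)(3−1)(3−7) = (−7)·(−5)·2·(−4) = −280 ≡ 6, so v_3 = 6^{−1} = 2 (mod 11).
  i = 4 (α = 1): (1−10)(1−8)(1−3)(1−7) = (−9)·(−7)·(−2)·(−6) = 756 ≡ 8, so v_4 = 8^{−1} = 7 (mod 11).
  i = 5 (α = 7): (7−10)(7−8)(7−3)(7−1) = (−3)·(−1)·4·6 = 72 ≡ 6, so v_5 = 6^{−1} = 2 (mod 11).
  v = [3, 8, 2, 7, 2].
Step 2: syndromes of r = [6, 0, 10, 1, 8] (all sums mod 11).
  S_0 = Σ v_i r_i = 3·6 + 8·0 + 2·10 + 7·1 + 2·8 = 61 ≡ 6.
  S_1 = Σ v_i α_i r_i = 3·10·6 + 8·8·0 + 2·3·10 + 7·1·1 + 2·7·8 = 359 ≡ 7.
  α_i^2 mod 11 = [1, 9, 9, 1, 5].
  S_2 = Σ v_i α_i^2 r_i = 3·1·6 + 8·9·0 + 2·9·10 + 7·1·1 + 2·5·8 = 285 ≡ 10.
  S = (6, 7, 10) ≠ 0, so r is not a codeword (an error is present).
Step 3: locate the error. For a single error e at position i, S_ℓ = v_i·e·α_i^ℓ, so α_err = S_1/S_0.
  S_0^{−1} = 6^{−1} = 2 (mod 11), so α_err = 7·2 = 14 ≡ 3 = α_3. Error position i = 3.
  Consistency check: S_2/S_1 = 10·8 = 80 ≡ 3 = α_err ✓ (single-error assumption holds).
Step 4: error magnitude e = S_0/v_3 = S_0·∏_{j≠3}(α_3 − α_j) = 6·6 = 36 ≡ 3 (mod 11).
Step 5: correct position 3: c_3 = r_3 − e = 10 − 3 ≡ 7 (mod 11). Hence c = [6, 0, 7, 1, 8].
  Check: interpolating c through the α_i gives m(x) = 9 + 3·x (degree < 2) with m(α_i) = c_i for every i, so c is indeed a codeword.


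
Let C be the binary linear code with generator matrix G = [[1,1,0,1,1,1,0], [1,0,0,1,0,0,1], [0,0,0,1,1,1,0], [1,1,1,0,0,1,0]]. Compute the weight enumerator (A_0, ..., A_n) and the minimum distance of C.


Weight distribution: A_0 = 1, A_2 = 2, A_3 = 4, A_4 = 5, A_5 = 4. Minimum distance d = 2.

Enumerate all 2^4 = 16 messages m ∈ F_2^4.
For each, compute codeword c = mG in F_2^7, then tally its weight.
  m = 0000 → c = 0000000, weight = 0.
  m = 1000 → c = 1101110, weight = 5.
  m = 0100 → c = 1001001, weight = 3.
  m = 1100 → c = 0100111, weight = 4.
  m = 0010 → c = 0001110, weight = 3.
  m = 1010 → c = 1100000, weight = 2.
  m = 0110 → c = 1000111, weight = 4.
  m = 1110 → c = 0101001, weight = 3.
  m = 0001 → c = 1110010, weight = 4.
  m = 1001 → c = 0011100, weight = 3.
  m = 0101 → c = 0111011, weight = 5.
  m = 1101 → c = 1010101, weight = 4.
  m = 0011 → c = 1111100, weight = 5.
  m = 1011 → c = 0010010, weight = 2.
  m = 0111 → c = 0110101, weight = 4.
  m = 1111 → c = 1011011, weight = 5.
Tally weights:
  weight 0: 1 codewords.
  weight 2: 2 codewords.
  weight 3: 4 codewords.
  weight 4: 5 codewords.
  weight 5: 4 codewords.
Minimum distance d = smallest w > 0 with A_w > 0 = 2.
Sanity: Σ A_w = 16 = 2^4 = 16 ✓.


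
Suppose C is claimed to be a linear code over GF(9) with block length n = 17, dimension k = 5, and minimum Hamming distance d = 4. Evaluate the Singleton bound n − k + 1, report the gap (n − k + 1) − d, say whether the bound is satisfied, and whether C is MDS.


Singleton RHS = n − k + 1 = 13, slack = 9, bound satisfied, not MDS.

Singleton bound: d ≤ n − k + 1.
Here n = 17, k = 5, so n − k + 1 = 13.
Given d = 4, check d ≤ 13: YES.
Slack = (n − k + 1) − d = 9.
The code is NOT MDS (slack = 9 > 0).
Description: the claimed parameters are [17, 5, 4]_9; such a code would be non-MDS.


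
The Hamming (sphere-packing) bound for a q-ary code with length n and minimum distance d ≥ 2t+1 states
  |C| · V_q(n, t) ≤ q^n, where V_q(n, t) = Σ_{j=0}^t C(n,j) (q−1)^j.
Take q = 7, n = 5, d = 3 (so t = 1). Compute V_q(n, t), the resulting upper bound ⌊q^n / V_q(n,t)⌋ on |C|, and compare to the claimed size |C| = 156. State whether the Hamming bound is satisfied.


V_q(n, t) = 31, q^n = 16807, Hamming bound = 542, |C| = 156 ≤ bound (satisfied).

Step 1: Compute V_q(n, t) = Σ_{j=0}^1 C(n, j) (q−1)^j.
  j = 0: C(5,0)·(6)^0 = 1·1 = 1.
  j = 1: C(5,1)·(6)^1 = 5·6 = 30.
  V_q(n, t) = 1 + 30 = 31.
Step 2: q^n = 7^5 = 16807.
Step 3: Hamming bound ⌊q^n / V_q(n,t)⌋ = ⌊16807/31⌋ = 542.
Step 4: Compare |C| = 156 to 542: satisfied.
The claimed |C| lies below the Hamming bound.


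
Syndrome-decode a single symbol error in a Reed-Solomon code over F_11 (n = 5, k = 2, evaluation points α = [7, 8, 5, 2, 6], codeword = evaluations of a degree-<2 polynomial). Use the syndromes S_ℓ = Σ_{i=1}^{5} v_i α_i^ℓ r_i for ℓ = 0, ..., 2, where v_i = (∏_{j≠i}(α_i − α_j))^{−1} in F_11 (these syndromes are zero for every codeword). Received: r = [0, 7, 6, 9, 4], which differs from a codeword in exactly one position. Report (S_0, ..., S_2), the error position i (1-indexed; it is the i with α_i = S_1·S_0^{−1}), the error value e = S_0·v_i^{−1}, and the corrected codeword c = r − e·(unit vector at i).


S = (5, 3, 4), error at position 3, error magnitude e = 9, c = [0, 7, 8, 9, 4].

Step 1: column multipliers v_i = (∏_{j≠i}(α_i − α_j))^{−1} mod 11.
  i = 1 (α = 7): (7−8)(7−5)(7−2)(7−6) = (−1)·2·5·1 = −10 ≡ 1, so v_1 = 1^{−1} = 1 (mod 11).
  i = 2 (α = 8): (8−7)(8−5)(8−2)(8−6) = 1·3·6·2 = 36 ≡ 3, so v_2 = 3^{−1} = 4 (mod 11).
  i = 3 (α = 5): (5−7)(5−8)(5−2)(5−6) = (−2)·(−3)·3·(−1) = −18 ≡ 4, so v_3 = 4^{−1} = 3 (mod 11).
  i = 4 (α = 2): (2−7)(2−8)(2−5)(2−6) = (−5)·(−6)·(−3)·(−4) = 360 ≡ 8, so v_4 = 8^{−1} = 7 (mod 11).
  i = 5 (α = 6): (6−7)(6−8)(6−5)(6−2) = (−1)·(−2)·1·4 = 8 ≡ 8, so v_5 = 8^{−1} = 7 (mod 11).
  v = [1, 4, 3, 7, 7].
Step 2: syndromes of r = [0, 7, 6, 9, 4] (all sums mod 11).
  S_0 = Σ v_i r_i = 1·0 + 4·7 + 3·6 + 7·9 + 7·4 = 137 ≡ 5.
  S_1 = Σ v_i α_i r_i = 1·7·0 + 4·8·7 + 3·5·6 + 7·2·9 + 7·6·4 = 608 ≡ 3.
  α_i^2 mod 11 = [5, 9, 3, 4, 3].
  S_2 = Σ v_i α_i^2 r_i = 1·5·0 + 4·9·7 + 3·3·6 + 7·4·9 + 7·3·4 = 642 ≡ 4.
  S = (5, 3, 4) ≠ 0, so r is not a codeword (an error is present).
Step 3: locate the error. For a single error e at position i, S_ℓ = v_i·e·α_i^ℓ, so α_err = S_1/S_0.
  S_0^{−1} = 5^{−1} = 9 (mod 11), so α_err = 3·9 = 27 ≡ 5 = α_3. Error position i = 3.
  Consistency check: S_2/S_1 = 4·4 = 16 ≡ 5 = α_err ✓ (single-error assumption holds).
Step 4: error magnitude e = S_0/v_3 = S_0·∏_{j≠3}(α_3 − α_j) = 5·4 = 20 ≡ 9 (mod 11).
Step 5: correct position 3: c_3 = r_3 − e = 6 − 9 ≡ 8 (mod 11). Hence c = [0, 7, 8, 9, 4].
  Check: interpolating c through the α_i gives m(x) = 6 + 7·x (degree < 2) with m(α_i) = c_i for every i, so c is indeed a codeword.


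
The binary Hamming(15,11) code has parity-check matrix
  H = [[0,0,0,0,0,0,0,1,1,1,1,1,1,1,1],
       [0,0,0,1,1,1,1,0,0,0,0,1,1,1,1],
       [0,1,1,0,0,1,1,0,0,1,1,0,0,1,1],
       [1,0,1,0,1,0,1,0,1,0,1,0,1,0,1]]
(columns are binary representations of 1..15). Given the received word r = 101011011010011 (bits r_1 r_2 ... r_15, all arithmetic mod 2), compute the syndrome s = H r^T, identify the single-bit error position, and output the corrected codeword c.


s = (1, 0, 1, 0)^T, error position = 10, corrected codeword c = 101011011110011

Compute s = H r^T mod 2 one row at a time:
  s_1 = 1 + 1 + 0 + 1 + 0 + 0 + 1 + 1 = 5 ≡ 1 (mod 2).
  s_2 = 0 + 1 + 1 + 0 + 0 + 0 + 1 + 1 = 4 ≡ 0 (mod 2).
  s_3 = 0 + 1 + 1 + 0 + 0 + 1 + 1 + 1 = 5 ≡ 1 (mod 2).
  s_4 = 1 + 1 + 1 + 0 + 1 + 1 + 0 + 1 = 6 ≡ 0 (mod 2).
s = (1, 0, 1, 0)^T — this equals column 10 of H (binary 1010), so error is at position 10.
Correct: flip bit 10 of r = 101011011010011 to get c = 101011011110011.


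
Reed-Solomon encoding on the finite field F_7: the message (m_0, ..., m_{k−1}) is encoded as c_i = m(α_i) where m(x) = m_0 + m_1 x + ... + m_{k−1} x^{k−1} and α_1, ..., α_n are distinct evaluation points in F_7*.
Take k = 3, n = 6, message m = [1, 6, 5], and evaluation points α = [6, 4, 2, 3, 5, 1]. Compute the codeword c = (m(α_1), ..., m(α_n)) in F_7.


c = [0, 0, 5, 1, 2, 5]

Message polynomial: m(x) = 1 + 6·x + 5·x^2 (mod 7).
For each evaluation point α_i, compute m(α_i) mod 7:
  α_1 = 6: Horner steps 5 → 1 → 0, so m(6) = 0.
  α_2 = 4: Horner steps 5 → 5 → 0, so m(4) = 0.
  α_3 = 2: Horner steps 5 → 2 → 5, so m(2) = 5.
  α_4 = 3: Horner steps 5 → 0 → 1, so m(3) = 1.
  α_5 = 5: Horner steps 5 → 3 → 2, so m(5) = 2.
  α_6 = 1: Horner steps 5 → 4 → 5, so m(1) = 5.
Codeword c = [0, 0, 5, 1, 2, 5] ∈ F_7^6.


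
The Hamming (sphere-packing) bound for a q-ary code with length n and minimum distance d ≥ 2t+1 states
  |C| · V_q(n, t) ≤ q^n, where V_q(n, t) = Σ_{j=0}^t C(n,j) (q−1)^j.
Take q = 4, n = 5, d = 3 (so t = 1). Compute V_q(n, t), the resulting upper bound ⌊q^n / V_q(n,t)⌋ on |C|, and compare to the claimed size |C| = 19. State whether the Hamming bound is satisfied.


V_q(n, t) = 16, q^n = 1024, Hamming bound = 64, |C| = 19 ≤ bound (satisfied).

Step 1: Compute V_q(n, t) = Σ_{j=0}^1 C(n, j) (q−1)^j.
  j = 0: C(5,0)·(3)^0 = 1·1 = 1.
  j = 1: C(5,1)·(3)^1 = 5·3 = 15.
  V_q(n, t) = 1 + 15 = 16.
Step 2: q^n = 4^5 = 1024.
Step 3: Hamming bound ⌊q^n / V_q(n,t)⌋ = ⌊1024/16⌋ = 64.
Step 4: Compare |C| = 19 to 64: satisfied.
The claimed |C| lies below the Hamming bound.


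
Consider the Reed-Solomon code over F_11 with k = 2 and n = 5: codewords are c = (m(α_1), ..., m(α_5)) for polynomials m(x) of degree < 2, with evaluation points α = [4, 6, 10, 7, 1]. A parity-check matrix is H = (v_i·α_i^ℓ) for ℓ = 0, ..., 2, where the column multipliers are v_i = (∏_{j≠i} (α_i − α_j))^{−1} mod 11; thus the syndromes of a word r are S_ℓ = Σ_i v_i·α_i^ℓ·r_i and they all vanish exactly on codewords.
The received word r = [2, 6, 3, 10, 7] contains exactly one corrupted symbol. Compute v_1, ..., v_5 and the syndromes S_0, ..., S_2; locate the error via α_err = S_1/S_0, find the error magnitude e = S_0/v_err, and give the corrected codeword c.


S = (2, 3, 10), error at position 4, error magnitude e = 2, c = [2, 6, 3, 8, 7].

Step 1: column multipliers v_i = (∏_{j≠i}(α_i − α_j))^{−1} mod 11.
  i = 1 (α = 4): (4−6)(4−10)(4−7)(4−1) = (−2)·(−6)·(−3)·3 = −108 ≡ 2, so v_1 = 2^{−1} = 6 (mod 11).
  i = 2 (α = 6): (6−4)(6−10)(6−7)(6−1) = 2·(−4)·(−1)·5 = 40 ≡ 7, so v_2 = 7^{−1} = 8 (mod 11).
  i = 3 (α = 10): (10−4)(10−6)(10−7)(10−1) = 6·4·3·9 = 648 ≡ 10, so v_3 = 10^{−1} = 10 (mod 11).
  i = 4 (α = 7): (7−4)(7−6)(7−10)(7−1) = 3·1·(−3)·6 = −54 ≡ 1, so v_4 = 1^{−1} = 1 (mod 11).
  i = 5 (α = 1): (1−4)(1−6)(1−10)(1−7) = (−3)·(−5)·(−9)·(−6) = 810 ≡ 7, so v_5 = 7^{−1} = 8 (mod 11).
  v = [6, 8, 10, 1, 8].
Step 2: syndromes of r = [2, 6, 3, 10, 7] (all sums mod 11).
  S_0 = Σ v_i r_i = 6·2 + 8·6 + 10·3 + 1·10 + 8·7 = 156 ≡ 2.
  S_1 = Σ v_i α_i r_i = 6·4·2 + 8·6·6 + 10·10·3 + 1·7·10 + 8·1·7 = 762 ≡ 3.
  α_i^2 mod 11 = [5, 3, 1, 5, 1].
  S_2 = Σ v_i α_i^2 r_i = 6·5·2 + 8·3·6 + 10·1·3 + 1·5·10 + 8·1·7 = 340 ≡ 10.
  S = (2, 3, 10) ≠ 0, so r is not a codeword (an error is present).
Step 3: locate the error. For a single error e at position i, S_ℓ = v_i·e·α_i^ℓ, so α_err = S_1/S_0.
  S_0^{−1} = 2^{−1} = 6 (mod 11), so α_err = 3·6 = 18 ≡ 7 = α_4. Error position i = 4.
  Consistency check: S_2/S_1 = 10·4 = 40 ≡ 7 = α_err ✓ (single-error assumption holds).
Step 4: error magnitude e = S_0/v_4 = S_0·∏_{j≠4}(α_4 − α_j) = 2·1 = 2 ≡ 2 (mod 11).
Step 5: correct position 4: c_4 = r_4 − e = 10 − 2 ≡ 8 (mod 11). Hence c = [2, 6, 3, 8, 7].
  Check: interpolating c through the α_i gives m(x) = 5 + 2·x (degree < 2) with m(α_i) = c_i for every i, so c is indeed a codeword.


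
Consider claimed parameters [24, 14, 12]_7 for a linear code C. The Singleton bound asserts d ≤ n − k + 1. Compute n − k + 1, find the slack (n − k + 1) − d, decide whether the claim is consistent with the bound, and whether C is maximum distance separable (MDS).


Singleton RHS = n − k + 1 = 11, slack = -1, bound violated (no such code; not MDS).

Singleton bound: d ≤ n − k + 1.
Here n = 24, k = 14, so n − k + 1 = 11.
Given d = 12, check d ≤ 11: NO.
Slack = (n − k + 1) − d = -1.
The slack is negative: d = 12 exceeds n − k + 1 = 11 by 1, so the Singleton bound is violated and no linear [24, 14, 12]_7 code can exist. In particular it is not MDS (MDS requires d = n − k + 1 exactly).
Description: the claimed parameters are [24, 14, 12]_7; such a code would be impossible (violates the Singleton bound).


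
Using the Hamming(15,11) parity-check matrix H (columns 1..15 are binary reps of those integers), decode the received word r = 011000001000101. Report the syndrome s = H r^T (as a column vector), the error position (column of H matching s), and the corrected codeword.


s = (1, 0, 1, 0)^T, error position = 10, corrected codeword c = 011000001100101

Compute s = H r^T mod 2 one row at a time:
  s_1 = 0 + 1 + 0 + 0 + 0 + 1 + 0 + 1 = 3 ≡ 1 (mod 2).
  s_2 = 0 + 0 + 0 + 0 + 0 + 1 + 0 + 1 = 2 ≡ 0 (mod 2).
  s_3 = 1 + 1 + 0 + 0 + 0 + 0 + 0 + 1 = 3 ≡ 1 (mod 2).
  s_4 = 0 + 1 + 0 + 0 + 1 + 0 + 1 + 1 = 4 ≡ 0 (mod 2).
s = (1, 0, 1, 0)^T — this equals column 10 of H (binary 1010), so error is at position 10.
Correct: flip bit 10 of r = 011000001000101 to get c = 011000001100101.


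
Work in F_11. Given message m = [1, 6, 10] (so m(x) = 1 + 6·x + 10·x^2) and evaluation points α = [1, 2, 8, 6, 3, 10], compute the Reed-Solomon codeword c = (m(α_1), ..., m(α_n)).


c = [6, 9, 7, 1, 10, 5]

Message polynomial: m(x) = 1 + 6·x + 10·x^2 (mod 11).
For each evaluation point α_i, compute m(α_i) mod 11:
  α_1 = 1: Horner steps 10 → 5 → 6, so m(1) = 6.
  α_2 = 2: Horner steps 10 → 4 → 9, so m(2) = 9.
  α_3 = 8: Horner steps 10 → 9 → 7, so m(8) = 7.
  α_4 = 6: Horner steps 10 → 0 → 1, so m(6) = 1.
  α_5 = 3: Horner steps 10 → 3 → 10, so m(3) = 10.
  α_6 = 10: Horner steps 10 → 7 → 5, so m(10) = 5.
Codeword c = [6, 9, 7, 1, 10, 5] ∈ F_11^6.


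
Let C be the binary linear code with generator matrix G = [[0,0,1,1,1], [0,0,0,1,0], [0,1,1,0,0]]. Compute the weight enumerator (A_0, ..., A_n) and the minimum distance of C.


Weight distribution: A_0 = 1, A_1 = 1, A_2 = 3, A_3 = 3. Minimum distance d = 1.

Enumerate all 2^3 = 8 messages m ∈ F_2^3.
For each, compute codeword c = mG in F_2^5, then tally its weight.
  m = 000 → c = 00000, weight = 0.
  m = 100 → c = 00111, weight = 3.
  m = 010 → c = 00010, weight = 1.
  m = 110 → c = 00101, weight = 2.
  m = 001 → c = 01100, weight = 2.
  m = 101 → c = 01011, weight = 3.
  m = 011 → c = 01110, weight = 3.
  m = 111 → c = 01001, weight = 2.
Tally weights:
  weight 0: 1 codewords.
  weight 1: 1 codewords.
  weight 2: 3 codewords.
  weight 3: 3 codewords.
Minimum distance d = smallest w > 0 with A_w > 0 = 1.
Sanity: Σ A_w = 8 = 2^3 = 8 ✓.


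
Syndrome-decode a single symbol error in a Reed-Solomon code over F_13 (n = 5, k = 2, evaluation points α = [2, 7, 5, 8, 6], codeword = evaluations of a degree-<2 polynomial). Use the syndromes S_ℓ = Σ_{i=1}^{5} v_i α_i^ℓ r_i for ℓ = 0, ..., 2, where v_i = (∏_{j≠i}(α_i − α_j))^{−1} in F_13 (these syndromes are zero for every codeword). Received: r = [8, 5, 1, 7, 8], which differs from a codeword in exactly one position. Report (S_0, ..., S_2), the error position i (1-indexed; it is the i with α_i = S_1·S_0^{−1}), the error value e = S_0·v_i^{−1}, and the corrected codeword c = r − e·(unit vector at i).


S = (12, 7, 3), error at position 5, error magnitude e = 5, c = [8, 5, 1, 7, 3].

Step 1: column multipliers v_i = (∏_{j≠i}(α_i − α_j))^{−1} mod 13.
  i = 1 (α = 2): (2−7)(2−5)(2−8)(2−6) = (−5)·(−3)·(−6)·(−4) = 360 ≡ 9, so v_1 = 9^{−1} = 3 (mod 13).
  i = 2 (α = 7): (7−2)(7−5)(7−8)(7−6) = 5·2·(−1)·1 = −10 ≡ 3, so v_2 = 3^{−1} = 9 (mod 13).
  i = 3 (α = 5): (5−2)(5−7)(5−8)(5−6) = 3·(−2)·(−3)·(−1) = −18 ≡ 8, so v_3 = 8^{−1} = 5 (mod 13).
  i = 4 (α = 8): (8−2)(8−7)(8−5)(8−6) = 6·1·3·2 = 36 ≡ 10, so v_4 = 10^{−1} = 4 (mod 13).
  i = 5 (α = 6): (6−2)(6−7)(6−5)(6−8) = 4·(−1)·1·(−2) = 8 ≡ 8, so v_5 = 8^{−1} = 5 (mod 13).
  v = [3, 9, 5, 4, 5].
Step 2: syndromes of r = [8, 5, 1, 7, 8] (all sums mod 13).
  S_0 = Σ v_i r_i = 3·8 + 9·5 + 5·1 + 4·7 + 5·8 = 142 ≡ 12.
  S_1 = Σ v_i α_i r_i = 3·2·8 + 9·7·5 + 5·5·1 + 4·8·7 + 5·6·8 = 852 ≡ 7.
  α_i^2 mod 13 = [4, 10, 12, 12, 10].
  S_2 = Σ v_i α_i^2 r_i = 3·4·8 + 9·10·5 + 5·12·1 + 4·12·7 + 5·10·8 = 1342 ≡ 3.
  S = (12, 7, 3) ≠ 0, so r is not a codeword (an error is present).
Step 3: locate the error. For a single error e at position i, S_ℓ = v_i·e·α_i^ℓ, so α_err = S_1/S_0.
  S_0^{−1} = 12^{−1} = 12 (mod 13), so α_err = 7·12 = 84 ≡ 6 = α_5. Error position i = 5.
  Consistency check: S_2/S_1 = 3·2 = 6 ≡ 6 = α_err ✓ (single-error assumption holds).
Step 4: error magnitude e = S_0/v_5 = S_0·∏_{j≠5}(α_5 − α_j) = 12·8 = 96 ≡ 5 (mod 13).
Step 5: correct position 5: c_5 = r_5 − e = 8 − 5 ≡ 3 (mod 13). Hence c = [8, 5, 1, 7, 3].
  Check: interpolating c through the α_i gives m(x) = 4 + 2·x (degree < 2) with m(α_i) = c_i for every i, so c is indeed a codeword.
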